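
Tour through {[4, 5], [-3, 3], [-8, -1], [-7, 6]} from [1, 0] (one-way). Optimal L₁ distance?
32
(one optimal route: (1, 0) → (4, 5) → (-3, 3) → (-7, 6) → (-8, -1))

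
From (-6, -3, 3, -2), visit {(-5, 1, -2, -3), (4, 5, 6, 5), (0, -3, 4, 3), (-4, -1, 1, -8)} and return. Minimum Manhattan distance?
80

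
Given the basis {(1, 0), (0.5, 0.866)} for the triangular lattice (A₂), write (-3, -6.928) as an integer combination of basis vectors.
b₁ - 8b₂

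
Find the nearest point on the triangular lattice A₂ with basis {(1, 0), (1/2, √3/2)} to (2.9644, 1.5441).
(3, 1.732)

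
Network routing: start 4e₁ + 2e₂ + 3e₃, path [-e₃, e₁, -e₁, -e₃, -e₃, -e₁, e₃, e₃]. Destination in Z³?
(3, 2, 2)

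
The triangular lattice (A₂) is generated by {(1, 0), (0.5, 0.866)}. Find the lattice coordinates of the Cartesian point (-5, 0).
-5b₁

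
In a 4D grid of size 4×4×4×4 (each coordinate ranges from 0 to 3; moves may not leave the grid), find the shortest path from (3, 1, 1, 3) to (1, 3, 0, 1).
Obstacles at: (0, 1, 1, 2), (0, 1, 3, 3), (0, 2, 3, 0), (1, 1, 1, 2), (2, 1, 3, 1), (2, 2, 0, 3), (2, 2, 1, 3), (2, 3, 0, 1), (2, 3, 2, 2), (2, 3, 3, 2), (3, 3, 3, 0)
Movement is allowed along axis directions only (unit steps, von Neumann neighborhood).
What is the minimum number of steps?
7
(one shortest path: (3, 1, 1, 3) → (2, 1, 1, 3) → (1, 1, 1, 3) → (1, 2, 1, 3) → (1, 3, 1, 3) → (1, 3, 0, 3) → (1, 3, 0, 2) → (1, 3, 0, 1))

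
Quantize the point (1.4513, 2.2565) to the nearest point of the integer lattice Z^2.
(1, 2)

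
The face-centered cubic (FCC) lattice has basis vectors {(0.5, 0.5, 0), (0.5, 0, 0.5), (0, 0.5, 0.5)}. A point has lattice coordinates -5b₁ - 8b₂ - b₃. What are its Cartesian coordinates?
(-6.5, -3, -4.5)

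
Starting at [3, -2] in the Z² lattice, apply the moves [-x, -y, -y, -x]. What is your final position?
(1, -4)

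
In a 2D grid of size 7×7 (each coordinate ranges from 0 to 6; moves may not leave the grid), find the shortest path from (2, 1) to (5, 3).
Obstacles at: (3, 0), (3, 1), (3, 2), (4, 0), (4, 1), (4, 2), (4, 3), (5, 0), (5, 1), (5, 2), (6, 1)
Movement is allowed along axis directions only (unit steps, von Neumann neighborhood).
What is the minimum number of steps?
7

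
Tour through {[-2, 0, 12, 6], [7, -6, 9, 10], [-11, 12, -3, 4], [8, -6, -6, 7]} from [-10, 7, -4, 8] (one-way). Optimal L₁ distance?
90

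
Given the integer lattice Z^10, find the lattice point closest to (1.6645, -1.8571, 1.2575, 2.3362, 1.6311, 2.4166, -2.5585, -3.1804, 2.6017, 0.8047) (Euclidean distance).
(2, -2, 1, 2, 2, 2, -3, -3, 3, 1)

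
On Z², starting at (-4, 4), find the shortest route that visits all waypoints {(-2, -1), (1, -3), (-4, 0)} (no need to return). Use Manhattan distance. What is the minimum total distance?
12
(one optimal route: (-4, 4) → (-4, 0) → (-2, -1) → (1, -3))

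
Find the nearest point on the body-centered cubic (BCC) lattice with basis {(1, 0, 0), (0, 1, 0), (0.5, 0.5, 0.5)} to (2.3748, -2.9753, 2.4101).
(2.5, -2.5, 2.5)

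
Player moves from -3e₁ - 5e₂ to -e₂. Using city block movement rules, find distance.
7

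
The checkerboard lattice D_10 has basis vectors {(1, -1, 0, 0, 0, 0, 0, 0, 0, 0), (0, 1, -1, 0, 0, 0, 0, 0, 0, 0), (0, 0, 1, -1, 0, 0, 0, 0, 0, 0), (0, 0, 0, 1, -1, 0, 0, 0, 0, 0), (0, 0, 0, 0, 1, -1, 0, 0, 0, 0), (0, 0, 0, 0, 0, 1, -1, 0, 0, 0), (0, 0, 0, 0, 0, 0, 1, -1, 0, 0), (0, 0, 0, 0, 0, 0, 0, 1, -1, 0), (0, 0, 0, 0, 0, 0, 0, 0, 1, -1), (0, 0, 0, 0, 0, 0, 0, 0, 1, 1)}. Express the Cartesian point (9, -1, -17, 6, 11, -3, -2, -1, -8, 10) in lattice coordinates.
9b₁ + 8b₂ - 9b₃ - 3b₄ + 8b₅ + 5b₆ + 3b₇ + 2b₈ - 8b₉ + 2b₁₀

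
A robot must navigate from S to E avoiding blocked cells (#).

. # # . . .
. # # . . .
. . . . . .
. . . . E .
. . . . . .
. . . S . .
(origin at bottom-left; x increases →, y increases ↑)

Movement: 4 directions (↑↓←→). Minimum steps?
3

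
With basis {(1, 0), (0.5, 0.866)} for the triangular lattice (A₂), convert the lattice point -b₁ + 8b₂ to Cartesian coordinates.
(3, 6.928)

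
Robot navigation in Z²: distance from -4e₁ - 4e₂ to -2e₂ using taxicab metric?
6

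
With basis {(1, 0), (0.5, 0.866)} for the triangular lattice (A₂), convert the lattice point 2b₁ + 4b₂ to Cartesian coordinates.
(4, 3.464)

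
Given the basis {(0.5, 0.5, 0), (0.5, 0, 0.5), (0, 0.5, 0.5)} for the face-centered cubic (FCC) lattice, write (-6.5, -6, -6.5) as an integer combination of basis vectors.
-6b₁ - 7b₂ - 6b₃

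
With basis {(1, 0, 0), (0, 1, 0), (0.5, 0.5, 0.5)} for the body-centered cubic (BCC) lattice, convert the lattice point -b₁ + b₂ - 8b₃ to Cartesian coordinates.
(-5, -3, -4)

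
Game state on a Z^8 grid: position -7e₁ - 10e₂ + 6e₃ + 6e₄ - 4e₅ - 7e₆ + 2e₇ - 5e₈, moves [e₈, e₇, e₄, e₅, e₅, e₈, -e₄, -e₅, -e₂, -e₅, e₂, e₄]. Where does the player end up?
(-7, -10, 6, 7, -4, -7, 3, -3)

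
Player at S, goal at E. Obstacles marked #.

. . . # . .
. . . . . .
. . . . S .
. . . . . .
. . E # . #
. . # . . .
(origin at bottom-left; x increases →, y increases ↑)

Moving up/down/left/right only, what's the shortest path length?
4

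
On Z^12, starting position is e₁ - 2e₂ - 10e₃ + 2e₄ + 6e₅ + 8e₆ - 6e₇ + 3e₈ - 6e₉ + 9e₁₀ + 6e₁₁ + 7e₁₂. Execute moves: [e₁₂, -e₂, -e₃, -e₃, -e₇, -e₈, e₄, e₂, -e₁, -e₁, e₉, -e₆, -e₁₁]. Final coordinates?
(-1, -2, -12, 3, 6, 7, -7, 2, -5, 9, 5, 8)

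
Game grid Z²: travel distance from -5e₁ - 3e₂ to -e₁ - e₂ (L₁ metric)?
6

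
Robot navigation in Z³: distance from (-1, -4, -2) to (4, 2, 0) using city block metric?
13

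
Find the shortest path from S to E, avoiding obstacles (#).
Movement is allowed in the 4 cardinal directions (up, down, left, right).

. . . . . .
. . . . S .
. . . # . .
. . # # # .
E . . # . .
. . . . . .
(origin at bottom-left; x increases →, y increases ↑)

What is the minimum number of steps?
7
(one shortest path: (4, 4) → (3, 4) → (2, 4) → (1, 4) → (0, 4) → (0, 3) → (0, 2) → (0, 1))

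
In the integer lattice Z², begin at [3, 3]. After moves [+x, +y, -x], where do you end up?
(3, 4)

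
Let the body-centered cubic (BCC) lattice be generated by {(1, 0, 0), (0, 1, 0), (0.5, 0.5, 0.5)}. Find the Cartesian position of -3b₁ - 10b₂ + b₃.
(-2.5, -9.5, 0.5)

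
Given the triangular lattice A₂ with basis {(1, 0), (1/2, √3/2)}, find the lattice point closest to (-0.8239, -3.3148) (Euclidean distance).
(-1, -3.464)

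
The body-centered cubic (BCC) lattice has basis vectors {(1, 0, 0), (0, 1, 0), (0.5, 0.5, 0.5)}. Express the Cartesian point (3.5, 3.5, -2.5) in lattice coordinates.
6b₁ + 6b₂ - 5b₃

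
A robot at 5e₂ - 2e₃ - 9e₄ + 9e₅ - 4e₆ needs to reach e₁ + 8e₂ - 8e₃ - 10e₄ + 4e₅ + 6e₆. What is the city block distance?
26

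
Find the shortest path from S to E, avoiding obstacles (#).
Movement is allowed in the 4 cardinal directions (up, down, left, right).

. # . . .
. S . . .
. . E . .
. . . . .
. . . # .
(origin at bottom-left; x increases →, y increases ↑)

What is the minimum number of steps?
2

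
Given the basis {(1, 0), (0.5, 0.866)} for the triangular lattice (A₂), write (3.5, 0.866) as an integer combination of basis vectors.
3b₁ + b₂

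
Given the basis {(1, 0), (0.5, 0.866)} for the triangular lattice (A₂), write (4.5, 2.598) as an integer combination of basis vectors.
3b₁ + 3b₂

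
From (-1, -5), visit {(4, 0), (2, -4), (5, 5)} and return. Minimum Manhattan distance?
32
(one optimal route: (-1, -5) → (4, 0) → (5, 5) → (2, -4) → (-1, -5))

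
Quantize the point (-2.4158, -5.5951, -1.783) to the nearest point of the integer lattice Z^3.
(-2, -6, -2)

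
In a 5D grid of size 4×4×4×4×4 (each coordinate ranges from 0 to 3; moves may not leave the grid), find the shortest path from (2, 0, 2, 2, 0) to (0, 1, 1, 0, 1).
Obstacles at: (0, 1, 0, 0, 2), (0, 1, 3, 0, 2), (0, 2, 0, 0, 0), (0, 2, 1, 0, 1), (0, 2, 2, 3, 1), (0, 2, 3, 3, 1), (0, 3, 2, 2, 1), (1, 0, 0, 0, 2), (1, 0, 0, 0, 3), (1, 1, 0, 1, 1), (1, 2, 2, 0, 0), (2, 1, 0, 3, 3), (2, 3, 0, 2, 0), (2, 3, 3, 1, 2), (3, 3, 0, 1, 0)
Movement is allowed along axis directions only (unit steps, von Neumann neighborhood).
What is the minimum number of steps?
7
(one shortest path: (2, 0, 2, 2, 0) → (1, 0, 2, 2, 0) → (0, 0, 2, 2, 0) → (0, 1, 2, 2, 0) → (0, 1, 1, 2, 0) → (0, 1, 1, 1, 0) → (0, 1, 1, 0, 0) → (0, 1, 1, 0, 1))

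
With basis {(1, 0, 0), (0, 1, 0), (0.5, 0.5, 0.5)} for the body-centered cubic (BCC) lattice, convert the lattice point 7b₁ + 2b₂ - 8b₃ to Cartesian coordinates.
(3, -2, -4)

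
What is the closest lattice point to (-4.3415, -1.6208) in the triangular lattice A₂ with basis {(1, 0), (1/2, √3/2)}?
(-4, -1.732)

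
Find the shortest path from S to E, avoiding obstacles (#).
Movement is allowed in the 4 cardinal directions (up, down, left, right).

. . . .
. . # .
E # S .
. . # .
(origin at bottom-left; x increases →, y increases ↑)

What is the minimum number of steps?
8
(one shortest path: (2, 1) → (3, 1) → (3, 2) → (3, 3) → (2, 3) → (1, 3) → (0, 3) → (0, 2) → (0, 1))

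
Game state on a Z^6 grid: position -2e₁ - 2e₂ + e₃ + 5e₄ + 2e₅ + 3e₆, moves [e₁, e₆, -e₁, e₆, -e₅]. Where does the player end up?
(-2, -2, 1, 5, 1, 5)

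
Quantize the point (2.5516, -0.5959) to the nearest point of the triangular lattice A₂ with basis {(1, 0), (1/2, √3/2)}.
(2.5, -0.866)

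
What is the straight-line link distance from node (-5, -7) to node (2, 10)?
18.3848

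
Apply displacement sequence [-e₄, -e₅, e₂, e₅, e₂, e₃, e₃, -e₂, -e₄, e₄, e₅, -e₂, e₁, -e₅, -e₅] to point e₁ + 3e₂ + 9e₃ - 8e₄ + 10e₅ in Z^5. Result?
(2, 3, 11, -9, 9)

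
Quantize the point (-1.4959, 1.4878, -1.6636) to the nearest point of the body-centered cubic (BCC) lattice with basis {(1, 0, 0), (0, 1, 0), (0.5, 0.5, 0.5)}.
(-1.5, 1.5, -1.5)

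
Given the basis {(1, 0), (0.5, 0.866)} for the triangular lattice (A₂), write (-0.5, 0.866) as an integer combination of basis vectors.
-b₁ + b₂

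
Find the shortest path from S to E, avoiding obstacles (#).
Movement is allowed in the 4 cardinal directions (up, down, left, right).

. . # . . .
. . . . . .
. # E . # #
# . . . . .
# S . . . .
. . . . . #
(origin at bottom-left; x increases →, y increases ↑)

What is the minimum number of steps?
3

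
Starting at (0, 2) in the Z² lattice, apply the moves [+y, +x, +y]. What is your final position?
(1, 4)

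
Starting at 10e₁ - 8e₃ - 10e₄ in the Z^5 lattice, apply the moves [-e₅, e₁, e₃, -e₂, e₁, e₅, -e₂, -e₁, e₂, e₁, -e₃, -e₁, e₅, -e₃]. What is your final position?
(11, -1, -9, -10, 1)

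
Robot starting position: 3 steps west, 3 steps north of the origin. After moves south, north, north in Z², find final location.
(-3, 4)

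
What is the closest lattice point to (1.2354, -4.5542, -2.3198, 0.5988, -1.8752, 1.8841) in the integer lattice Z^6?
(1, -5, -2, 1, -2, 2)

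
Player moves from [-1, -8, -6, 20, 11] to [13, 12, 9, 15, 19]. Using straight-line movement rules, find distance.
30.1662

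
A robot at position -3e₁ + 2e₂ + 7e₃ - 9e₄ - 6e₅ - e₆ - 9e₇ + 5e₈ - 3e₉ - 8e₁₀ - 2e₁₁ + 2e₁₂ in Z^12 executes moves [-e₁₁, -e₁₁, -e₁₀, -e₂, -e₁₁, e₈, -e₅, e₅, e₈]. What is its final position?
(-3, 1, 7, -9, -6, -1, -9, 7, -3, -9, -5, 2)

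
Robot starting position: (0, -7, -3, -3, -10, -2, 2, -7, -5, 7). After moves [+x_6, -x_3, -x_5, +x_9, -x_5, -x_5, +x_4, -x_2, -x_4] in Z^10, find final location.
(0, -8, -4, -3, -13, -1, 2, -7, -4, 7)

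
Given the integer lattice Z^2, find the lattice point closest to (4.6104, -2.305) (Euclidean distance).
(5, -2)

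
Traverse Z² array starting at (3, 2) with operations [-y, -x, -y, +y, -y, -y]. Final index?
(2, -1)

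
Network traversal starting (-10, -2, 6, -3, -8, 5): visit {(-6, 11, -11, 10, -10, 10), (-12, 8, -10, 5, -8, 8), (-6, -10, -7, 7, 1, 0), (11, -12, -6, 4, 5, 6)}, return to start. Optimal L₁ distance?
204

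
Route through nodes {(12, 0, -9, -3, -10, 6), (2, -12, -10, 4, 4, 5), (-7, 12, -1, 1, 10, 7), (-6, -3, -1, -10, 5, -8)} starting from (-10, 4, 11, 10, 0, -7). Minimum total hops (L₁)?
194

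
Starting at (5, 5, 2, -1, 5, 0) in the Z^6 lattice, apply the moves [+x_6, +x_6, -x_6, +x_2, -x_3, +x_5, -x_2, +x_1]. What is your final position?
(6, 5, 1, -1, 6, 1)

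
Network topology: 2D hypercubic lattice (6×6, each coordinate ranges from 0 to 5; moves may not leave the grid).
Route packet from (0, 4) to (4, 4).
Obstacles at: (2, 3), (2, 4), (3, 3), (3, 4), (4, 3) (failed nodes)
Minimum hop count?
6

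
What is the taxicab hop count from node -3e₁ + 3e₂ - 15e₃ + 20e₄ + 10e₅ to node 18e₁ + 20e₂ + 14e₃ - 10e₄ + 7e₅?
100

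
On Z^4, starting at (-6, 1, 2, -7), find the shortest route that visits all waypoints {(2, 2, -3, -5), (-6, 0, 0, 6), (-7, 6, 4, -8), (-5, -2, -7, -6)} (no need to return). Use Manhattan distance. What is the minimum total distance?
70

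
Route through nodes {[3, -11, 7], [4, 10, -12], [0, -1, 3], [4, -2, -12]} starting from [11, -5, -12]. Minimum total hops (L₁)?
69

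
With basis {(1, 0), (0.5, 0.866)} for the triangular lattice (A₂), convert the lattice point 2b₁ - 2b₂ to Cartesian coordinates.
(1, -1.732)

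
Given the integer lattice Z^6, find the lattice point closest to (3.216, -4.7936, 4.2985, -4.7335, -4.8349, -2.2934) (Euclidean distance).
(3, -5, 4, -5, -5, -2)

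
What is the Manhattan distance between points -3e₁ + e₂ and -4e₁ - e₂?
3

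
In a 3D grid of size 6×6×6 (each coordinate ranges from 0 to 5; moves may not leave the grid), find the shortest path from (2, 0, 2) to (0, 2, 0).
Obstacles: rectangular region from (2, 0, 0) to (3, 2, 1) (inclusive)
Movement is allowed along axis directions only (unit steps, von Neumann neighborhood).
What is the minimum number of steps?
6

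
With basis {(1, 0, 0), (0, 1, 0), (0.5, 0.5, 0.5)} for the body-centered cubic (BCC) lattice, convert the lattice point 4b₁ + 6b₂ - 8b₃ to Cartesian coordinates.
(0, 2, -4)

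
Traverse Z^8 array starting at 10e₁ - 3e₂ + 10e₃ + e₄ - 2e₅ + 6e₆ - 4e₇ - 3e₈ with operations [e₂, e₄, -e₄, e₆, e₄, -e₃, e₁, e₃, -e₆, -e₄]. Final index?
(11, -2, 10, 1, -2, 6, -4, -3)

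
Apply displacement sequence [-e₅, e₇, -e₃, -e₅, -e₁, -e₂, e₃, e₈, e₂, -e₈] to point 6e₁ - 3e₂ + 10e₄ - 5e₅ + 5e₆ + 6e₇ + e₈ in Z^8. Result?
(5, -3, 0, 10, -7, 5, 7, 1)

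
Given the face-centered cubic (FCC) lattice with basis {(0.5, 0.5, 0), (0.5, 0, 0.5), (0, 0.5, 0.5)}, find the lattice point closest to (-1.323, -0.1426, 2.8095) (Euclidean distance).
(-1.5, 0, 2.5)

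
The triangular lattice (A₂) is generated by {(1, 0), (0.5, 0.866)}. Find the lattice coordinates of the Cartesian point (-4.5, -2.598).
-3b₁ - 3b₂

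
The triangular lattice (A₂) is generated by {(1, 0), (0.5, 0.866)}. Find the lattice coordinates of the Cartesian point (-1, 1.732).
-2b₁ + 2b₂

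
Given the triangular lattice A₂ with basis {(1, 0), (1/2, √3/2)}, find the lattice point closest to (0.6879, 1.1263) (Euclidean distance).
(0.5, 0.866)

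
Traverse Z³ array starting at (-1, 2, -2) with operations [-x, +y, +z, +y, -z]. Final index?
(-2, 4, -2)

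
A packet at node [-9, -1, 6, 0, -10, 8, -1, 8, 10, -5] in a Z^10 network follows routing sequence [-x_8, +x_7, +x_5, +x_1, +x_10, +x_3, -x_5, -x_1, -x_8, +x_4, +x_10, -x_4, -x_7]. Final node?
(-9, -1, 7, 0, -10, 8, -1, 6, 10, -3)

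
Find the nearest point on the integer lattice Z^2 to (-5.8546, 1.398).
(-6, 1)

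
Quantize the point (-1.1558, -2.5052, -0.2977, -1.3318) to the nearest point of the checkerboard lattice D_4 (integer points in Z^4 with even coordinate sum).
(-1, -2, 0, -1)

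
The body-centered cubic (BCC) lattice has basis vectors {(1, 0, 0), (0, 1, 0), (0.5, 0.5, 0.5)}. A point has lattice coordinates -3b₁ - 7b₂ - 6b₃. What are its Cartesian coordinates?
(-6, -10, -3)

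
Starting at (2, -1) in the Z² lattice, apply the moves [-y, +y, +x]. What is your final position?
(3, -1)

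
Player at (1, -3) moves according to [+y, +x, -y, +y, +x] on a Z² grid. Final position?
(3, -2)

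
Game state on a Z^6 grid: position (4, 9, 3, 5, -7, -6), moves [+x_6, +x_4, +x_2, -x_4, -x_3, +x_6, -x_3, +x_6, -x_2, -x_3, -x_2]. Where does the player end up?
(4, 8, 0, 5, -7, -3)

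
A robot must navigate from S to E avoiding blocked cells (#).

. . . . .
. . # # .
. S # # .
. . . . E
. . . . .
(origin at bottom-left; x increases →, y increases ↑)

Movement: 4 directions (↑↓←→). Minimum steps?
4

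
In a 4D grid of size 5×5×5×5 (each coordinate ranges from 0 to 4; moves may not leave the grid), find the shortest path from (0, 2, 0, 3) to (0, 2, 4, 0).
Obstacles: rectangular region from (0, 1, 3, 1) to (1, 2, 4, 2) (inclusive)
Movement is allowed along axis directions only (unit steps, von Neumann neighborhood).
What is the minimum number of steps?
7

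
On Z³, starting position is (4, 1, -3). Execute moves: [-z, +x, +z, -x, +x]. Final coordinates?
(5, 1, -3)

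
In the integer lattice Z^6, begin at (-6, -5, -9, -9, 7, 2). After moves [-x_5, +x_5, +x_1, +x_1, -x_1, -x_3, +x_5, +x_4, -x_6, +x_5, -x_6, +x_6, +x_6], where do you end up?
(-5, -5, -10, -8, 9, 2)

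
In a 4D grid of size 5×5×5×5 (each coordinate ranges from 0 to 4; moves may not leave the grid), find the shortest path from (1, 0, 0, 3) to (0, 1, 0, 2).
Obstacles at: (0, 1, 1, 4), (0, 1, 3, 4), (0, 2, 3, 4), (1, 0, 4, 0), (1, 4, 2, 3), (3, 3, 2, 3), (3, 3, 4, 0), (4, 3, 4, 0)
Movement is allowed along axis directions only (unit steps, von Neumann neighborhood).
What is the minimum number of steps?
3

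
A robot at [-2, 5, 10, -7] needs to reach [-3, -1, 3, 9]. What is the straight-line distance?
18.4932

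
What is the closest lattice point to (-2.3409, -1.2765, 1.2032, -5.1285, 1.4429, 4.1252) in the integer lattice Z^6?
(-2, -1, 1, -5, 1, 4)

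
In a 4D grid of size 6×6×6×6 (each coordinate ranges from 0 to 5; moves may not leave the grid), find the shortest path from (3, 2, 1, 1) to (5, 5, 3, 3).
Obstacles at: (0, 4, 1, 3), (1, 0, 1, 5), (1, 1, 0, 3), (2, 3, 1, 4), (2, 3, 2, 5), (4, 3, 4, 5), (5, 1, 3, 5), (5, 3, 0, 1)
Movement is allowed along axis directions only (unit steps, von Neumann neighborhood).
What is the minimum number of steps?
9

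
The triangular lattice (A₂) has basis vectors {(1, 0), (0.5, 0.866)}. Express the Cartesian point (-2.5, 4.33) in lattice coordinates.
-5b₁ + 5b₂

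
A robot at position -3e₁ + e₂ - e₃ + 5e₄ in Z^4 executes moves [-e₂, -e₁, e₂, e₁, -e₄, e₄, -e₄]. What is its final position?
(-3, 1, -1, 4)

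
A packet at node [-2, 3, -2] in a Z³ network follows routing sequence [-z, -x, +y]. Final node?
(-3, 4, -3)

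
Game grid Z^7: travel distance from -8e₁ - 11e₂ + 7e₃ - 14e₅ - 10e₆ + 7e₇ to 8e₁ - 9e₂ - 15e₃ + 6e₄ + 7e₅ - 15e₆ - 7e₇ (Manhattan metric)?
86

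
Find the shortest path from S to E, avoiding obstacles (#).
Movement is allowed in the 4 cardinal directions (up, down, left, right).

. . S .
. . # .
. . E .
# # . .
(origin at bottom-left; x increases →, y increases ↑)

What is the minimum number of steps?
4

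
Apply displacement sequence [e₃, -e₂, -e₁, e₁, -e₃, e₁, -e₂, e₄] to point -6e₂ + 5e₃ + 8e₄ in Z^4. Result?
(1, -8, 5, 9)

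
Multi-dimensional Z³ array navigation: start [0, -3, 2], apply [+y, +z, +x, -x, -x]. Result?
(-1, -2, 3)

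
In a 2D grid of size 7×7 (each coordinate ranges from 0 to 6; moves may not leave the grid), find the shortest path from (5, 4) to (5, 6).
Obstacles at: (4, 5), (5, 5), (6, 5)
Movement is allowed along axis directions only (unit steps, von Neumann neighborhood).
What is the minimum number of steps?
6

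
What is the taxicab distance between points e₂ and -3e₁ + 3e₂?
5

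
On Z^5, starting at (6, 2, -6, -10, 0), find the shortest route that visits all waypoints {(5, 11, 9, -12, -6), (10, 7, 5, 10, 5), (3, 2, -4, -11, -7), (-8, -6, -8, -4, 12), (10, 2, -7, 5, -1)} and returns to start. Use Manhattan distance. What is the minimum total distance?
204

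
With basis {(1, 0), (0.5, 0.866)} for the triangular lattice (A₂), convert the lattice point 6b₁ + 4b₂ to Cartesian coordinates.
(8, 3.464)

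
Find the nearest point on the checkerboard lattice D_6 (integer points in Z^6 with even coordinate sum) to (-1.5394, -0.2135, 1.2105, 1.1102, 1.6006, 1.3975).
(-1, 0, 1, 1, 2, 1)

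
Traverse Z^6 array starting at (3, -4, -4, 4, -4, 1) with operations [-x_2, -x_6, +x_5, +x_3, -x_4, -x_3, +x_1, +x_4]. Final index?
(4, -5, -4, 4, -3, 0)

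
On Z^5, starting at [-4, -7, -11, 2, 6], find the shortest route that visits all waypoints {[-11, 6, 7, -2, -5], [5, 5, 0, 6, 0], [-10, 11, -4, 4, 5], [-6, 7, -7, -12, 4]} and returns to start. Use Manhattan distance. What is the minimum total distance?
176
(one optimal route: (-4, -7, -11, 2, 6) → (5, 5, 0, 6, 0) → (-11, 6, 7, -2, -5) → (-10, 11, -4, 4, 5) → (-6, 7, -7, -12, 4) → (-4, -7, -11, 2, 6))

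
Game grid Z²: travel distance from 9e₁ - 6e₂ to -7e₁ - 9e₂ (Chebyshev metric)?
16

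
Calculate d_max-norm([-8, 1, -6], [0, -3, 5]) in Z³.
11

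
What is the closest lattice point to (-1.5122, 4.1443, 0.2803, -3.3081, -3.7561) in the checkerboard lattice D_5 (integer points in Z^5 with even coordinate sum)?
(-1, 4, 0, -3, -4)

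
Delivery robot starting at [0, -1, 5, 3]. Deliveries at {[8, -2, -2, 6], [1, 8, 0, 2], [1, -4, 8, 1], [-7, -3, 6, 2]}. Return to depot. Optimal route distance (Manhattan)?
86
(one optimal route: (0, -1, 5, 3) → (8, -2, -2, 6) → (1, 8, 0, 2) → (1, -4, 8, 1) → (-7, -3, 6, 2) → (0, -1, 5, 3))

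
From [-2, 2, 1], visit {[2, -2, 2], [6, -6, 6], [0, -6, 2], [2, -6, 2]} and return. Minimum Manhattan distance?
42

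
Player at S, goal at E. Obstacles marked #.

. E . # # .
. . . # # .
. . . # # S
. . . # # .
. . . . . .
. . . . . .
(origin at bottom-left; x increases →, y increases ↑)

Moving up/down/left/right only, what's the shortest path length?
10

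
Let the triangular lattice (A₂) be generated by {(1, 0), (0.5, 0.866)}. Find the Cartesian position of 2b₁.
(2, 0)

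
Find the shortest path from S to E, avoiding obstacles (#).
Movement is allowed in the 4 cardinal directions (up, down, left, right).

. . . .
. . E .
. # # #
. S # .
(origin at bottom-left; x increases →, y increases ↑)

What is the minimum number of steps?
5
(one shortest path: (1, 0) → (0, 0) → (0, 1) → (0, 2) → (1, 2) → (2, 2))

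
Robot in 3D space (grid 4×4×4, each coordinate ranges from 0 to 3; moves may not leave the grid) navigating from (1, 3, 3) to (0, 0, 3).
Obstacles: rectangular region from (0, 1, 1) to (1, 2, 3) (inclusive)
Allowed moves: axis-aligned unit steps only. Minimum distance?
6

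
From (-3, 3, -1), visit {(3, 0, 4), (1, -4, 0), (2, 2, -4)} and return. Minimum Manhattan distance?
42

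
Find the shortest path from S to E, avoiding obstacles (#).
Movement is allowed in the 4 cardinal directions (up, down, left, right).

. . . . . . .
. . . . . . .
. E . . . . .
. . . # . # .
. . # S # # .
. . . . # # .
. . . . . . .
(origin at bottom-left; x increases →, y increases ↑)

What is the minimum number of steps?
6
(one shortest path: (3, 2) → (3, 1) → (2, 1) → (1, 1) → (1, 2) → (1, 3) → (1, 4))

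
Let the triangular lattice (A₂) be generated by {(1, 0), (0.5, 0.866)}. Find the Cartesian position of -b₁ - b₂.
(-1.5, -0.866)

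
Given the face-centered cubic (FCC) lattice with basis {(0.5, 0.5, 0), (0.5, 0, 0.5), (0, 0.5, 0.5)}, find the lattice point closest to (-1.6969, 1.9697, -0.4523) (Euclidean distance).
(-1.5, 2, -0.5)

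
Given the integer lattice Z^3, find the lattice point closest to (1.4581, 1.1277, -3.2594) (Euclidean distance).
(1, 1, -3)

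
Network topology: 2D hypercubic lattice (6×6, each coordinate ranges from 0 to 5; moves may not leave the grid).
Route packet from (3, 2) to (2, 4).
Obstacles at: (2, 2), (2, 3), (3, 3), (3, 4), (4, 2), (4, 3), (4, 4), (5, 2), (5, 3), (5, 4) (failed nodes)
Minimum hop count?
7
(one shortest path: (3, 2) → (3, 1) → (2, 1) → (1, 1) → (1, 2) → (1, 3) → (1, 4) → (2, 4))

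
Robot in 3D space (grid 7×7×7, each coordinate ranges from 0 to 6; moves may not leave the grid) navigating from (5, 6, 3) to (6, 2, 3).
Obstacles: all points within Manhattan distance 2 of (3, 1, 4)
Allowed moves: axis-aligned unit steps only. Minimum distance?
5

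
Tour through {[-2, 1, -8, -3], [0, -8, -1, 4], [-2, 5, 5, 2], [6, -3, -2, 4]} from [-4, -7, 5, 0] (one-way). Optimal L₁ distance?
74
(one optimal route: (-4, -7, 5, 0) → (0, -8, -1, 4) → (6, -3, -2, 4) → (-2, 1, -8, -3) → (-2, 5, 5, 2))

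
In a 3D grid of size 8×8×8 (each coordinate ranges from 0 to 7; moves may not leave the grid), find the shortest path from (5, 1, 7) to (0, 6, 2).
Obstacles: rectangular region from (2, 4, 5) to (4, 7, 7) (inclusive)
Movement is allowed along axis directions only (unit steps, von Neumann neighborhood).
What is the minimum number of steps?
15
(one shortest path: (5, 1, 7) → (4, 1, 7) → (3, 1, 7) → (2, 1, 7) → (1, 1, 7) → (0, 1, 7) → (0, 2, 7) → (0, 3, 7) → (0, 4, 7) → (0, 5, 7) → (0, 6, 7) → (0, 6, 6) → (0, 6, 5) → (0, 6, 4) → (0, 6, 3) → (0, 6, 2))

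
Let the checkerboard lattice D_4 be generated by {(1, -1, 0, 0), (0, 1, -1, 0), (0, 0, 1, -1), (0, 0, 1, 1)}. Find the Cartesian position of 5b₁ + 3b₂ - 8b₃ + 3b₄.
(5, -2, -8, 11)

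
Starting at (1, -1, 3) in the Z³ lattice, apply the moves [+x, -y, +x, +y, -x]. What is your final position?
(2, -1, 3)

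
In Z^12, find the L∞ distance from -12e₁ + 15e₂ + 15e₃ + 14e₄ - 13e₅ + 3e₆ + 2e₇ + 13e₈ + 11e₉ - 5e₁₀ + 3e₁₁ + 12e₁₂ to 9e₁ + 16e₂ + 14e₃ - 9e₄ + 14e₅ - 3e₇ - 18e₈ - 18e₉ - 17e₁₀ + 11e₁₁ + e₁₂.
31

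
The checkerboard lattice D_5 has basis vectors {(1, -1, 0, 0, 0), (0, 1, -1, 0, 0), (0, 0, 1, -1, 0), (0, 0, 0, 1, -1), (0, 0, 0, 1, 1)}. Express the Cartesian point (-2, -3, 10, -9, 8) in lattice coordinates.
-2b₁ - 5b₂ + 5b₃ - 6b₄ + 2b₅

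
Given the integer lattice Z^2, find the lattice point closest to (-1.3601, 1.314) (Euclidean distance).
(-1, 1)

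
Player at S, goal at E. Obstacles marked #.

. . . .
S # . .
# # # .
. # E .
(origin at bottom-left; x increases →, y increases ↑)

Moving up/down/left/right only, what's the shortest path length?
8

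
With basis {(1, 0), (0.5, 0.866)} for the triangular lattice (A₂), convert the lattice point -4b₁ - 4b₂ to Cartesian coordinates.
(-6, -3.464)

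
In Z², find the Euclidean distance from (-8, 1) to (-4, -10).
11.7047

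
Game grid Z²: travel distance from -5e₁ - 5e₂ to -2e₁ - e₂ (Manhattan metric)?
7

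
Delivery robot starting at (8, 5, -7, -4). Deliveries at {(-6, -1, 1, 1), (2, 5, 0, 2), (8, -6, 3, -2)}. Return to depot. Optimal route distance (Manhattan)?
82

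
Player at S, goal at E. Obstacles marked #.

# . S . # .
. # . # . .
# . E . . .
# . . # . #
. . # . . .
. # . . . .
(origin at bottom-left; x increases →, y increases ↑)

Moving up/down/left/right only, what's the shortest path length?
2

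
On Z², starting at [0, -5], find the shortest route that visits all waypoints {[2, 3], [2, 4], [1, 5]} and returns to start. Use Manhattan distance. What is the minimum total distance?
24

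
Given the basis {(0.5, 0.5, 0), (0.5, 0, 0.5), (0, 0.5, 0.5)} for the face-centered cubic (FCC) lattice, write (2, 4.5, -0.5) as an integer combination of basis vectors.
7b₁ - 3b₂ + 2b₃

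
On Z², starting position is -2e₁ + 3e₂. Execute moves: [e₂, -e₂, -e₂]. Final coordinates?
(-2, 2)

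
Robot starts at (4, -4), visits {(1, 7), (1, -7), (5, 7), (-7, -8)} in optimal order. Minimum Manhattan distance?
39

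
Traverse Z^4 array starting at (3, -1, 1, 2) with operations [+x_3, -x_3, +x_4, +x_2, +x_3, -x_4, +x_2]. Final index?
(3, 1, 2, 2)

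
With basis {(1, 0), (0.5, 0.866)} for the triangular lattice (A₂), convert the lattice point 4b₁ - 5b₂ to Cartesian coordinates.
(1.5, -4.33)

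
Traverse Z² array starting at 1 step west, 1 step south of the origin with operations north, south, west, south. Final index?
(-2, -2)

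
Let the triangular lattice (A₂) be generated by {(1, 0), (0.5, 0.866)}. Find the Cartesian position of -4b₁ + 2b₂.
(-3, 1.732)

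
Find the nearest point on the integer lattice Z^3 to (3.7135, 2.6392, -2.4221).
(4, 3, -2)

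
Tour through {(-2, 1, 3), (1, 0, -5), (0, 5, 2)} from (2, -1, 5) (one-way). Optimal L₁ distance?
28
(one optimal route: (2, -1, 5) → (-2, 1, 3) → (0, 5, 2) → (1, 0, -5))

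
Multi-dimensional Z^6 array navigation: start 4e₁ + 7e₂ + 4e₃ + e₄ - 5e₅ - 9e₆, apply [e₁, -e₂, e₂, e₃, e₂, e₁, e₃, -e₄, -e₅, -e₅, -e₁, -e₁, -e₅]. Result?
(4, 8, 6, 0, -8, -9)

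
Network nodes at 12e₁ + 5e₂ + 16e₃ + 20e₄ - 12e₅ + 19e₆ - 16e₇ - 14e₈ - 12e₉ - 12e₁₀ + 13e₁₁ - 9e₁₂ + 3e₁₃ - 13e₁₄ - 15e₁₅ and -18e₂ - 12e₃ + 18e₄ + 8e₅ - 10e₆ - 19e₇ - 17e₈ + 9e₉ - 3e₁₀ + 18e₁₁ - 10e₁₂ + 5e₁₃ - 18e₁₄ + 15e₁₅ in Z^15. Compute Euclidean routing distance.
64.7843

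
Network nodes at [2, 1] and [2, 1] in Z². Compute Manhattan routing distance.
0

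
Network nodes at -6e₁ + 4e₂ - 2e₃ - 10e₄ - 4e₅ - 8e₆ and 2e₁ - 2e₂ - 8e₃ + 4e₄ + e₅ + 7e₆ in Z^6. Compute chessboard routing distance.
15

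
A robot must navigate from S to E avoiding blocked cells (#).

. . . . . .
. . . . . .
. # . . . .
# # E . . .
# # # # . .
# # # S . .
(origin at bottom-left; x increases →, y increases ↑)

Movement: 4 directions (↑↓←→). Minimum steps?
5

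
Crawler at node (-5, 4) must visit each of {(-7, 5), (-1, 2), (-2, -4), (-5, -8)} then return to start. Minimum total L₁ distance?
38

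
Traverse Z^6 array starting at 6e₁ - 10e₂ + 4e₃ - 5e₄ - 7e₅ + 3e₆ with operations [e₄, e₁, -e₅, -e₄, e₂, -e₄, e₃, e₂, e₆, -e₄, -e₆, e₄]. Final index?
(7, -8, 5, -6, -8, 3)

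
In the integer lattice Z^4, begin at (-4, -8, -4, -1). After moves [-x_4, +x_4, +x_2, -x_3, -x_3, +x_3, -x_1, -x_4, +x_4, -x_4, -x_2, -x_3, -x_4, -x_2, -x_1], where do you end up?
(-6, -9, -6, -3)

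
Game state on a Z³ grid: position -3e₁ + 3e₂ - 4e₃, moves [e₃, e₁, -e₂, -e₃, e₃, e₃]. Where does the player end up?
(-2, 2, -2)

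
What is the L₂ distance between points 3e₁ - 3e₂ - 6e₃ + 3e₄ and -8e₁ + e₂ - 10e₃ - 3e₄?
13.7477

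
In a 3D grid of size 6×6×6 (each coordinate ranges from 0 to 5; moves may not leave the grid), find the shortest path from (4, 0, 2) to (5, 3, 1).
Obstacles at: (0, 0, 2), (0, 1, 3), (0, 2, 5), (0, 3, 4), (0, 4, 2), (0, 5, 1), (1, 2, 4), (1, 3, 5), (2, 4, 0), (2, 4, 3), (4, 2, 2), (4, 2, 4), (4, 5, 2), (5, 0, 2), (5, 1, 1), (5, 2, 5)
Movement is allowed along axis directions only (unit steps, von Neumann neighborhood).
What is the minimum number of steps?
5
(one shortest path: (4, 0, 2) → (4, 1, 2) → (5, 1, 2) → (5, 2, 2) → (5, 3, 2) → (5, 3, 1))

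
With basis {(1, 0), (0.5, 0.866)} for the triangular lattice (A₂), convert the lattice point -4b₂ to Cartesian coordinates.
(-2, -3.464)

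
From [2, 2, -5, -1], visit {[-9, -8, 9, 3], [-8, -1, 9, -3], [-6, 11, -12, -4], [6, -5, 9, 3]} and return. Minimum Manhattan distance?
124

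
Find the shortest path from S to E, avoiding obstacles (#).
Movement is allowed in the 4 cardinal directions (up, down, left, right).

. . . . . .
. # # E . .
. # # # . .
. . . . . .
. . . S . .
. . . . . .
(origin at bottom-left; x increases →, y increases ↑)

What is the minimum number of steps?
5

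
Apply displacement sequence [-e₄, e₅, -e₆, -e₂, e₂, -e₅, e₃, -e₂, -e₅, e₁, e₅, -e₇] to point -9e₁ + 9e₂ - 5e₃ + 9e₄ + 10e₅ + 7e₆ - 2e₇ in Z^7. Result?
(-8, 8, -4, 8, 10, 6, -3)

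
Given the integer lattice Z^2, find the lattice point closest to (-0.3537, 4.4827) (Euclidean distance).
(0, 4)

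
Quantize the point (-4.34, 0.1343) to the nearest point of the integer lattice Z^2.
(-4, 0)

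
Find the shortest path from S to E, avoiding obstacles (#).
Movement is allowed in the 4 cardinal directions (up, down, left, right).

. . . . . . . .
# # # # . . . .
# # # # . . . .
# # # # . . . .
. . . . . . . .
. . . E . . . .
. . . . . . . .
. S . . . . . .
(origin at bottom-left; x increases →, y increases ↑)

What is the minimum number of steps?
4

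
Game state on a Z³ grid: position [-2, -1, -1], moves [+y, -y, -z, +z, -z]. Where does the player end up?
(-2, -1, -2)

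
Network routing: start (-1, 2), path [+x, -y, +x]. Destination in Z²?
(1, 1)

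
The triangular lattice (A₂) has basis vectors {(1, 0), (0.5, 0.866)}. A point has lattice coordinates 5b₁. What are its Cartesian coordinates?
(5, 0)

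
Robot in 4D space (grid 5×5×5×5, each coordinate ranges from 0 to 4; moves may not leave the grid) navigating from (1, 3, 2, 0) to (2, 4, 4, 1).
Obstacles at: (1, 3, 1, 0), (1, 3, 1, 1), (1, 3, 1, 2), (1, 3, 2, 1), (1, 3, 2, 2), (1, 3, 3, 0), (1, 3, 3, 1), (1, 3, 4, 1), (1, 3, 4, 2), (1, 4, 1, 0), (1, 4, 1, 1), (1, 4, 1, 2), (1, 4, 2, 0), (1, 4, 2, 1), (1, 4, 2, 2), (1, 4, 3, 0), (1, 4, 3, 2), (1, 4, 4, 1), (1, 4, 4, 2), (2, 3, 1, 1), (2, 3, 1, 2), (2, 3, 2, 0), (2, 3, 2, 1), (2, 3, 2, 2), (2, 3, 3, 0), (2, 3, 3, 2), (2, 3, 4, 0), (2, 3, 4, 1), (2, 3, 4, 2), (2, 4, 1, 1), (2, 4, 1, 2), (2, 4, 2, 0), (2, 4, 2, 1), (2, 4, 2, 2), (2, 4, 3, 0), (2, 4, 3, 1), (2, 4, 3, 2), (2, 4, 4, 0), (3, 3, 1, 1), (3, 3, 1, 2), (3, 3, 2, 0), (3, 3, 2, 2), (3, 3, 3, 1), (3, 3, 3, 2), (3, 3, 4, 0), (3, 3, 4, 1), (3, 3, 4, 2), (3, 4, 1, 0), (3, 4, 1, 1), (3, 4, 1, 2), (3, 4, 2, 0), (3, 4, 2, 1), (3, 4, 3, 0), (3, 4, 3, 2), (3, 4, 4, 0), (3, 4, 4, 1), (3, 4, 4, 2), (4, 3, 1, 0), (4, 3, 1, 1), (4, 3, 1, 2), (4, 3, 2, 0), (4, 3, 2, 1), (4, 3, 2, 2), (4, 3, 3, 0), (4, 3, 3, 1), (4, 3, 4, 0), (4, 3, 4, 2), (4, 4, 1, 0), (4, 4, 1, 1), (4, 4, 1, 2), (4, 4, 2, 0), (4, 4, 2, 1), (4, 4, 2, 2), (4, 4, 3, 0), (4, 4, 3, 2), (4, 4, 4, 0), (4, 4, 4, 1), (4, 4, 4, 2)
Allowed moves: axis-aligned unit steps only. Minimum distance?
11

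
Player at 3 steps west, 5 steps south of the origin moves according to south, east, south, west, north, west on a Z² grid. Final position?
(-4, -6)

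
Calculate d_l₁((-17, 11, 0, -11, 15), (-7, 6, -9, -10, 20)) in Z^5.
30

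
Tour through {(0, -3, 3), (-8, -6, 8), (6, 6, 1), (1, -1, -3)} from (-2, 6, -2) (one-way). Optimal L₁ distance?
52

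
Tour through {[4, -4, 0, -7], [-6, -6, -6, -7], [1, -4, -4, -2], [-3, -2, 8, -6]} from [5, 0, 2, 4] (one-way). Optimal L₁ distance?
68
(one optimal route: (5, 0, 2, 4) → (4, -4, 0, -7) → (1, -4, -4, -2) → (-6, -6, -6, -7) → (-3, -2, 8, -6))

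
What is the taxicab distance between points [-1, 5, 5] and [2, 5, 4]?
4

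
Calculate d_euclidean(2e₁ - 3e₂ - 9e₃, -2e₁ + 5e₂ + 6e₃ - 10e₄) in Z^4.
20.1246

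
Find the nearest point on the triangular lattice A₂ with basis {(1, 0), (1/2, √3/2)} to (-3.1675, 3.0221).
(-3, 3.464)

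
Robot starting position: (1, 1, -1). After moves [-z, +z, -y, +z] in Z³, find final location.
(1, 0, 0)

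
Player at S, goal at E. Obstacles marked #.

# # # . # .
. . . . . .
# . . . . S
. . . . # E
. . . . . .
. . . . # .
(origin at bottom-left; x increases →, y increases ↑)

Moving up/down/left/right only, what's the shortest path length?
1
(one shortest path: (5, 3) → (5, 2))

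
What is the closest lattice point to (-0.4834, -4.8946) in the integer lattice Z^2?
(0, -5)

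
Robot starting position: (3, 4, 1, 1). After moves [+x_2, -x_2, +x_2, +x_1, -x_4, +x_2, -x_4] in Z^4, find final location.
(4, 6, 1, -1)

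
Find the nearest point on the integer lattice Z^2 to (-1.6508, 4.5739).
(-2, 5)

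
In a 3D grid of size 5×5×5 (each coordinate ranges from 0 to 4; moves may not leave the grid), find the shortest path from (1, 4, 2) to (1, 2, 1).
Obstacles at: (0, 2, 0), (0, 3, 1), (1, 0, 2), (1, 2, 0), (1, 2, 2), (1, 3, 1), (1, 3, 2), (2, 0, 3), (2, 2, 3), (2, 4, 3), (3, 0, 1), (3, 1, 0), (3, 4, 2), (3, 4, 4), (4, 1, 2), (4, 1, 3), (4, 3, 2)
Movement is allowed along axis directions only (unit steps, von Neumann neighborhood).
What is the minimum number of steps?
5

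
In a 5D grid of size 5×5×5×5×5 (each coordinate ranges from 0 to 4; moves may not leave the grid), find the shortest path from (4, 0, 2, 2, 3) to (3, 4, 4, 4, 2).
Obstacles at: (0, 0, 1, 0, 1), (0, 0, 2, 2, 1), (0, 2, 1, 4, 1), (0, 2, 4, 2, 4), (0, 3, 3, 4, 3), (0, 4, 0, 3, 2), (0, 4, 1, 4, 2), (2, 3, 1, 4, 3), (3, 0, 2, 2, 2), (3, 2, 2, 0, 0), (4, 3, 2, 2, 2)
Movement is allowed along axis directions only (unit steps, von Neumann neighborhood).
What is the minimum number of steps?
10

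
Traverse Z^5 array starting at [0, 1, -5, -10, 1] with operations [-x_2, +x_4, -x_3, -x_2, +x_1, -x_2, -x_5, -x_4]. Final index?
(1, -2, -6, -10, 0)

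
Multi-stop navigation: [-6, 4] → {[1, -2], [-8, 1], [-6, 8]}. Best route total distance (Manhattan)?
25
(one optimal route: (-6, 4) → (-6, 8) → (-8, 1) → (1, -2))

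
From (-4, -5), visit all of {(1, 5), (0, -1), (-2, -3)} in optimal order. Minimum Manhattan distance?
15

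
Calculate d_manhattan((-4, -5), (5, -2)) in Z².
12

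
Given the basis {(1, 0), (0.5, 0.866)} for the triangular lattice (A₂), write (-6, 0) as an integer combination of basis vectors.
-6b₁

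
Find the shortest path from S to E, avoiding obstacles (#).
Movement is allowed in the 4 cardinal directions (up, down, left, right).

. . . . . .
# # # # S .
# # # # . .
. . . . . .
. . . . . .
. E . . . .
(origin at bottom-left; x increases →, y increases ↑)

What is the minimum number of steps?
7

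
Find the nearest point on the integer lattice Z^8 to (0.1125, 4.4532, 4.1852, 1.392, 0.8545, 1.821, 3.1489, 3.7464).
(0, 4, 4, 1, 1, 2, 3, 4)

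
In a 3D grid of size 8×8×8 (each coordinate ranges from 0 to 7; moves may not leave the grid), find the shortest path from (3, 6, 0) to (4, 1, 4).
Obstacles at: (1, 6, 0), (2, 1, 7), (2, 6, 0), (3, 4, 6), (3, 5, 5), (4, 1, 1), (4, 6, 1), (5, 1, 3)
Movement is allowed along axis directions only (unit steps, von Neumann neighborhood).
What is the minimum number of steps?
10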